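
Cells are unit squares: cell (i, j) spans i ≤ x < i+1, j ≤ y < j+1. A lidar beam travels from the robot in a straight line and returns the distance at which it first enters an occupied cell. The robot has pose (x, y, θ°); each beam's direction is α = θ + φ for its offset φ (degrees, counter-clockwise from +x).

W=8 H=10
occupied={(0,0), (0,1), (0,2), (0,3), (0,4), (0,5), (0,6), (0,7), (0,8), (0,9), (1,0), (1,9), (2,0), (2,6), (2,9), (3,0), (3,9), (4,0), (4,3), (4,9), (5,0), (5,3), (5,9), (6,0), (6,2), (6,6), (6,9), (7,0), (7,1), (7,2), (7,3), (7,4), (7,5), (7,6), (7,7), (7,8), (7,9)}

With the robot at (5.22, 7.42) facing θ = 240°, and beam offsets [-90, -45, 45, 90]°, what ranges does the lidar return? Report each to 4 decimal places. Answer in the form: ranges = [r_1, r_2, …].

ranges = [3.1600, 2.2983, 4.5759, 0.9007]

beam 1: φ=-90°, α=150°
  cosα=-0.8660 sinα=0.5000 | (5,7) | tMaxX 0.2540 tMaxY 1.1600 | tΔX 1.1547 tΔY 2.0000
    t=0.2540 [x] (4,7)
    t=1.1600 [y] (4,8)
    t=1.4087 [x] (3,8)
    t=2.5634 [x] (2,8)
    t=3.1600 [y] (2,9) — stop
  → r_1 = 3.1600
beam 2: φ=-45°, α=195°
  cosα=-0.9659 sinα=-0.2588 | (5,7) | tMaxX 0.2278 tMaxY 1.6228 | tΔX 1.0353 tΔY 3.8637
    t=0.2278 [x] (4,7)
    t=1.2630 [x] (3,7)
    t=1.6228 [y] (3,6)
    t=2.2983 [x] (2,6) — stop
  → r_2 = 2.2983
beam 3: φ=45°, α=285°
  cosα=0.2588 sinα=-0.9659 | (5,7) | tMaxX 3.0137 tMaxY 0.4348 | tΔX 3.8637 tΔY 1.0353
    t=0.4348 [y] (5,6)
    t=1.4701 [y] (5,5)
    t=2.5054 [y] (5,4)
    t=3.0137 [x] (6,4)
    t=3.5406 [y] (6,3)
    t=4.5759 [y] (6,2) — stop
  → r_3 = 4.5759
beam 4: φ=90°, α=330°
  cosα=0.8660 sinα=-0.5000 | (5,7) | tMaxX 0.9007 tMaxY 0.8400 | tΔX 1.1547 tΔY 2.0000
    t=0.8400 [y] (5,6)
    t=0.9007 [x] (6,6) — stop
  → r_4 = 0.9007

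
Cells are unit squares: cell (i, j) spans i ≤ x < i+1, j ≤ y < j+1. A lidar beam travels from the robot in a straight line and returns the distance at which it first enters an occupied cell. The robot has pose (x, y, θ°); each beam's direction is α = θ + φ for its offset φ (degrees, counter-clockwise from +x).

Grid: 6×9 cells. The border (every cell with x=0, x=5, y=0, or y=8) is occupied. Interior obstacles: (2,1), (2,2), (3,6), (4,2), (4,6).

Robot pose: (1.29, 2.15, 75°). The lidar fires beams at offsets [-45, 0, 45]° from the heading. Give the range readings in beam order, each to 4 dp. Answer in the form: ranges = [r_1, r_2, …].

beam 1: φ=-45°, α=30°
  d=(0.8660,0.5000)  start (1,2)  tX=0.8198 tY=1.7000  stride 1/|dx|=1.1547 1/|dy|=2.0000
    cross x-line → (2,2), t=0.8198 (wall)
  → r_1 = 0.8198
beam 2: φ=0°, α=75°
  d=(0.2588,0.9659)  start (1,2)  tX=2.7432 tY=0.8800  stride 1/|dx|=3.8637 1/|dy|=1.0353
    cross y-line → (1,3), t=0.8800
    cross y-line → (1,4), t=1.9153
    cross x-line → (2,4), t=2.7432
    cross y-line → (2,5), t=2.9505
    cross y-line → (2,6), t=3.9858
    cross y-line → (2,7), t=5.0211
    cross y-line → (2,8), t=6.0564 (wall)
  → r_2 = 6.0564
beam 3: φ=45°, α=120°
  d=(-0.5000,0.8660)  start (1,2)  tX=0.5800 tY=0.9815  stride 1/|dx|=2.0000 1/|dy|=1.1547
    cross x-line → (0,2), t=0.5800 (wall)
  → r_3 = 0.5800

ranges = [0.8198, 6.0564, 0.5800]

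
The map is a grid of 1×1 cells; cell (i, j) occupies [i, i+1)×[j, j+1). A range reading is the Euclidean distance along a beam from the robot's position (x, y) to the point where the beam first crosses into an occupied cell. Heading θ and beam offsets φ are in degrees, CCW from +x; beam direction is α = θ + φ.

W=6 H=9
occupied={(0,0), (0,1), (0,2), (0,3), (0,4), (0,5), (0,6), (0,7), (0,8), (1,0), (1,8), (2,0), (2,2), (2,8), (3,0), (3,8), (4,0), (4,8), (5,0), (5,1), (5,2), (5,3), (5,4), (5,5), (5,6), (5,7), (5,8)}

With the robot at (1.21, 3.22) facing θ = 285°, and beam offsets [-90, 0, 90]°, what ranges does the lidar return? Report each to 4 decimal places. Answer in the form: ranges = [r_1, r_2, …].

ranges = [0.2174, 2.2983, 3.9237]

beam 1: φ=-90°, α=195°
  direction (-0.9659, -0.2588); cell (1,3); t to first gridline: x 0.2174, y 0.8500 (then +1.0353 / +3.8637)
    (0,3) via x @ 0.2174  # hit
  → r_1 = 0.2174
beam 2: φ=0°, α=285°
  direction (0.2588, -0.9659); cell (1,3); t to first gridline: x 3.0523, y 0.2278 (then +3.8637 / +1.0353)
    (1,2) via y @ 0.2278
    (1,1) via y @ 1.2630
    (1,0) via y @ 2.2983  # hit
  → r_2 = 2.2983
beam 3: φ=90°, α=15°
  direction (0.9659, 0.2588); cell (1,3); t to first gridline: x 0.8179, y 3.0137 (then +1.0353 / +3.8637)
    (2,3) via x @ 0.8179
    (3,3) via x @ 1.8531
    (4,3) via x @ 2.8884
    (4,4) via y @ 3.0137
    (5,4) via x @ 3.9237  # hit
  → r_3 = 3.9237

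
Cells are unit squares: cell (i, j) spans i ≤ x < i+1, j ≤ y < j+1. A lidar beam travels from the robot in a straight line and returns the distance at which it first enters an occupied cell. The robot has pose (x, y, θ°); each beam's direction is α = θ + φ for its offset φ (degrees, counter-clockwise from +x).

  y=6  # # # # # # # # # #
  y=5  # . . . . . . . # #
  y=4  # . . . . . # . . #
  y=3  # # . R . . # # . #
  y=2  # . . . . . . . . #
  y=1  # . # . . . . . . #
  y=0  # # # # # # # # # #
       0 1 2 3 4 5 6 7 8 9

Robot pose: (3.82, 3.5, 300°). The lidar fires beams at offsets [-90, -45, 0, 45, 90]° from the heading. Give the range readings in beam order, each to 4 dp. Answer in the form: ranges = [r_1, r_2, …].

beam 1: φ=-90°, α=210°
  d=(-0.8660,-0.5000)  start (3,3)  tX=0.9469 tY=1.0000  stride 1/|dx|=1.1547 1/|dy|=2.0000
    cross x-line → (2,3), t=0.9469
    cross y-line → (2,2), t=1.0000
    cross x-line → (1,2), t=2.1016
    cross y-line → (1,1), t=3.0000
    cross x-line → (0,1), t=3.2563 (wall)
  → r_1 = 3.2563
beam 2: φ=-45°, α=255°
  d=(-0.2588,-0.9659)  start (3,3)  tX=3.1682 tY=0.5176  stride 1/|dx|=3.8637 1/|dy|=1.0353
    cross y-line → (3,2), t=0.5176
    cross y-line → (3,1), t=1.5529
    cross y-line → (3,0), t=2.5882 (wall)
  → r_2 = 2.5882
beam 3: φ=0°, α=300°
  d=(0.5000,-0.8660)  start (3,3)  tX=0.3600 tY=0.5774  stride 1/|dx|=2.0000 1/|dy|=1.1547
    cross x-line → (4,3), t=0.3600
    cross y-line → (4,2), t=0.5774
    cross y-line → (4,1), t=1.7321
    cross x-line → (5,1), t=2.3600
    cross y-line → (5,0), t=2.8868 (wall)
  → r_3 = 2.8868
beam 4: φ=45°, α=345°
  d=(0.9659,-0.2588)  start (3,3)  tX=0.1863 tY=1.9319  stride 1/|dx|=1.0353 1/|dy|=3.8637
    cross x-line → (4,3), t=0.1863
    cross x-line → (5,3), t=1.2216
    cross y-line → (5,2), t=1.9319
    cross x-line → (6,2), t=2.2569
    cross x-line → (7,2), t=3.2922
    cross x-line → (8,2), t=4.3275
    cross x-line → (9,2), t=5.3627 (wall)
  → r_4 = 5.3627
beam 5: φ=90°, α=30°
  d=(0.8660,0.5000)  start (3,3)  tX=0.2078 tY=1.0000  stride 1/|dx|=1.1547 1/|dy|=2.0000
    cross x-line → (4,3), t=0.2078
    cross y-line → (4,4), t=1.0000
    cross x-line → (5,4), t=1.3625
    cross x-line → (6,4), t=2.5172 (wall)
  → r_5 = 2.5172

ranges = [3.2563, 2.5882, 2.8868, 5.3627, 2.5172]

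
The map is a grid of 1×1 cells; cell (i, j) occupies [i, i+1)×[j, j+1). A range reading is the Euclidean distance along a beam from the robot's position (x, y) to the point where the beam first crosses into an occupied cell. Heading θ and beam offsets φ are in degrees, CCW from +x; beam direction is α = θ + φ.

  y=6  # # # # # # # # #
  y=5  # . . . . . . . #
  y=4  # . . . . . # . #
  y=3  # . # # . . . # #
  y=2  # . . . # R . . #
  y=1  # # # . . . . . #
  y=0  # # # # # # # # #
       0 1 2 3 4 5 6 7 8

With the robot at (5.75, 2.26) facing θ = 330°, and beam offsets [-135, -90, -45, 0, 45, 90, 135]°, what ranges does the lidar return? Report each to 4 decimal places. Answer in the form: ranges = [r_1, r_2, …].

ranges = [0.7765, 1.4549, 1.3044, 2.5200, 2.3294, 2.0092, 3.8719]

beam 1: φ=-135°, α=195°
  cosα=-0.9659 sinα=-0.2588 | (5,2) | tMaxX 0.7765 tMaxY 1.0046 | tΔX 1.0353 tΔY 3.8637
    t=0.7765 [x] (4,2) — stop
  → r_1 = 0.7765
beam 2: φ=-90°, α=240°
  cosα=-0.5000 sinα=-0.8660 | (5,2) | tMaxX 1.5000 tMaxY 0.3002 | tΔX 2.0000 tΔY 1.1547
    t=0.3002 [y] (5,1)
    t=1.4549 [y] (5,0) — stop
  → r_2 = 1.4549
beam 3: φ=-45°, α=285°
  cosα=0.2588 sinα=-0.9659 | (5,2) | tMaxX 0.9659 tMaxY 0.2692 | tΔX 3.8637 tΔY 1.0353
    t=0.2692 [y] (5,1)
    t=0.9659 [x] (6,1)
    t=1.3044 [y] (6,0) — stop
  → r_3 = 1.3044
beam 4: φ=0°, α=330°
  cosα=0.8660 sinα=-0.5000 | (5,2) | tMaxX 0.2887 tMaxY 0.5200 | tΔX 1.1547 tΔY 2.0000
    t=0.2887 [x] (6,2)
    t=0.5200 [y] (6,1)
    t=1.4434 [x] (7,1)
    t=2.5200 [y] (7,0) — stop
  → r_4 = 2.5200
beam 5: φ=45°, α=15°
  cosα=0.9659 sinα=0.2588 | (5,2) | tMaxX 0.2588 tMaxY 2.8591 | tΔX 1.0353 tΔY 3.8637
    t=0.2588 [x] (6,2)
    t=1.2941 [x] (7,2)
    t=2.3294 [x] (8,2) — stop
  → r_5 = 2.3294
beam 6: φ=90°, α=60°
  cosα=0.5000 sinα=0.8660 | (5,2) | tMaxX 0.5000 tMaxY 0.8545 | tΔX 2.0000 tΔY 1.1547
    t=0.5000 [x] (6,2)
    t=0.8545 [y] (6,3)
    t=2.0092 [y] (6,4) — stop
  → r_6 = 2.0092
beam 7: φ=135°, α=105°
  cosα=-0.2588 sinα=0.9659 | (5,2) | tMaxX 2.8978 tMaxY 0.7661 | tΔX 3.8637 tΔY 1.0353
    t=0.7661 [y] (5,3)
    t=1.8014 [y] (5,4)
    t=2.8367 [y] (5,5)
    t=2.8978 [x] (4,5)
    t=3.8719 [y] (4,6) — stop
  → r_7 = 3.8719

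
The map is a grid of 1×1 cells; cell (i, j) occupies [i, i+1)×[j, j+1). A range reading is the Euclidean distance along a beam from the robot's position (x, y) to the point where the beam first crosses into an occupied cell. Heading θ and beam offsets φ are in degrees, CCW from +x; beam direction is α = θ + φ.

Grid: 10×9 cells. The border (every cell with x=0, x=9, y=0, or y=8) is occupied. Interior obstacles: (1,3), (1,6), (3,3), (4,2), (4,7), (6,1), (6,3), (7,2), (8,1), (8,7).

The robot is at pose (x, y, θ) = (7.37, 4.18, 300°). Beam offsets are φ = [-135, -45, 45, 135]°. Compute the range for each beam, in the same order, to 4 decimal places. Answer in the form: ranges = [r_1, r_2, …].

ranges = [6.5947, 1.2216, 1.6875, 2.9195]

beam 1: φ=-135°, α=165°
  direction (-0.9659, 0.2588); cell (7,4); t to first gridline: x 0.3831, y 3.1682 (then +1.0353 / +3.8637)
    (6,4) via x @ 0.3831
    (5,4) via x @ 1.4183
    (4,4) via x @ 2.4536
    (4,5) via y @ 3.1682
    (3,5) via x @ 3.4889
    (2,5) via x @ 4.5242
    (1,5) via x @ 5.5594
    (0,5) via x @ 6.5947  # hit
  → r_1 = 6.5947
beam 2: φ=-45°, α=255°
  direction (-0.2588, -0.9659); cell (7,4); t to first gridline: x 1.4296, y 0.1863 (then +3.8637 / +1.0353)
    (7,3) via y @ 0.1863
    (7,2) via y @ 1.2216  # hit
  → r_2 = 1.2216
beam 3: φ=45°, α=345°
  direction (0.9659, -0.2588); cell (7,4); t to first gridline: x 0.6522, y 0.6955 (then +1.0353 / +3.8637)
    (8,4) via x @ 0.6522
    (8,3) via y @ 0.6955
    (9,3) via x @ 1.6875  # hit
  → r_3 = 1.6875
beam 4: φ=135°, α=75°
  direction (0.2588, 0.9659); cell (7,4); t to first gridline: x 2.4341, y 0.8489 (then +3.8637 / +1.0353)
    (7,5) via y @ 0.8489
    (7,6) via y @ 1.8842
    (8,6) via x @ 2.4341
    (8,7) via y @ 2.9195  # hit
  → r_4 = 2.9195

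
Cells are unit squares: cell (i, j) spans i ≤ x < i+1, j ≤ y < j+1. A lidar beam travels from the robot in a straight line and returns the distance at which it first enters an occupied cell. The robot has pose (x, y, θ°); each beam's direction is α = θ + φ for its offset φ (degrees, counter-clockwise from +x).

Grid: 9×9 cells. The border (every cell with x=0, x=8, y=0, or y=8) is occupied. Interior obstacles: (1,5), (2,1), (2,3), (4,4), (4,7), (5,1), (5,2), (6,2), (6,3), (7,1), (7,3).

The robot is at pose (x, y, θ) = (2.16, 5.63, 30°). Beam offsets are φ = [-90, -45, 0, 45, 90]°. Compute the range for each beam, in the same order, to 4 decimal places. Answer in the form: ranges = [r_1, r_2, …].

ranges = [5.3463, 2.4341, 2.7400, 2.4536, 0.3200]

beam 1: φ=-90°, α=300°
  direction (0.5000, -0.8660); cell (2,5); t to first gridline: x 1.6800, y 0.7275 (then +2.0000 / +1.1547)
    (2,4) via y @ 0.7275
    (3,4) via x @ 1.6800
    (3,3) via y @ 1.8822
    (3,2) via y @ 3.0369
    (4,2) via x @ 3.6800
    (4,1) via y @ 4.1916
    (4,0) via y @ 5.3463  # hit
  → r_1 = 5.3463
beam 2: φ=-45°, α=345°
  direction (0.9659, -0.2588); cell (2,5); t to first gridline: x 0.8696, y 2.4341 (then +1.0353 / +3.8637)
    (3,5) via x @ 0.8696
    (4,5) via x @ 1.9049
    (4,4) via y @ 2.4341  # hit
  → r_2 = 2.4341
beam 3: φ=0°, α=30°
  direction (0.8660, 0.5000); cell (2,5); t to first gridline: x 0.9699, y 0.7400 (then +1.1547 / +2.0000)
    (2,6) via y @ 0.7400
    (3,6) via x @ 0.9699
    (4,6) via x @ 2.1246
    (4,7) via y @ 2.7400  # hit
  → r_3 = 2.7400
beam 4: φ=45°, α=75°
  direction (0.2588, 0.9659); cell (2,5); t to first gridline: x 3.2455, y 0.3831 (then +3.8637 / +1.0353)
    (2,6) via y @ 0.3831
    (2,7) via y @ 1.4183
    (2,8) via y @ 2.4536  # hit
  → r_4 = 2.4536
beam 5: φ=90°, α=120°
  direction (-0.5000, 0.8660); cell (2,5); t to first gridline: x 0.3200, y 0.4272 (then +2.0000 / +1.1547)
    (1,5) via x @ 0.3200  # hit
  → r_5 = 0.3200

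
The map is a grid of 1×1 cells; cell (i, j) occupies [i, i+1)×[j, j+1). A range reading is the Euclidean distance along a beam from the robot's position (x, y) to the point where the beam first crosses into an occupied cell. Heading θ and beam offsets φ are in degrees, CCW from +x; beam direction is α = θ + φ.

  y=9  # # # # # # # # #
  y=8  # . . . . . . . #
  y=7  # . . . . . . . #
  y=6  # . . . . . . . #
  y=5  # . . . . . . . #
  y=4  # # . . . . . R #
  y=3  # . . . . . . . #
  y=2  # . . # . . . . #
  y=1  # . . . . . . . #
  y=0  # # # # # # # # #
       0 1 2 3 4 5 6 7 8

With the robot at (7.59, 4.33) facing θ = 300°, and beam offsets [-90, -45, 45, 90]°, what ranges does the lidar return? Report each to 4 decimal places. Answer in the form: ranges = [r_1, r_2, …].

beam 1: φ=-90°, α=210°
  d=(-0.8660,-0.5000)  start (7,4)  tX=0.6813 tY=0.6600  stride 1/|dx|=1.1547 1/|dy|=2.0000
    cross y-line → (7,3), t=0.6600
    cross x-line → (6,3), t=0.6813
    cross x-line → (5,3), t=1.8360
    cross y-line → (5,2), t=2.6600
    cross x-line → (4,2), t=2.9907
    cross x-line → (3,2), t=4.1454 (wall)
  → r_1 = 4.1454
beam 2: φ=-45°, α=255°
  d=(-0.2588,-0.9659)  start (7,4)  tX=2.2796 tY=0.3416  stride 1/|dx|=3.8637 1/|dy|=1.0353
    cross y-line → (7,3), t=0.3416
    cross y-line → (7,2), t=1.3769
    cross x-line → (6,2), t=2.2796
    cross y-line → (6,1), t=2.4122
    cross y-line → (6,0), t=3.4475 (wall)
  → r_2 = 3.4475
beam 3: φ=45°, α=345°
  d=(0.9659,-0.2588)  start (7,4)  tX=0.4245 tY=1.2750  stride 1/|dx|=1.0353 1/|dy|=3.8637
    cross x-line → (8,4), t=0.4245 (wall)
  → r_3 = 0.4245
beam 4: φ=90°, α=30°
  d=(0.8660,0.5000)  start (7,4)  tX=0.4734 tY=1.3400  stride 1/|dx|=1.1547 1/|dy|=2.0000
    cross x-line → (8,4), t=0.4734 (wall)
  → r_4 = 0.4734

ranges = [4.1454, 3.4475, 0.4245, 0.4734]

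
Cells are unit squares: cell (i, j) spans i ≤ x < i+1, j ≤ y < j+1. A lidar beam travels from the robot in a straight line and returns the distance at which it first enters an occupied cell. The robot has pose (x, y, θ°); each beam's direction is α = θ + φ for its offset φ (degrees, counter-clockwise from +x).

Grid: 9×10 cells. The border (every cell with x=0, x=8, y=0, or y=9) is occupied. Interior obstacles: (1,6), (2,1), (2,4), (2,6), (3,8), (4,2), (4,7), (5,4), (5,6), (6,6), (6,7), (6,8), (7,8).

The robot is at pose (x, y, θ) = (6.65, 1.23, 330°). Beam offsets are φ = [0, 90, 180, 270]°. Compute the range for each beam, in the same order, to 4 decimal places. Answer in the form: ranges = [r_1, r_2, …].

beam 1: φ=0°, α=330°
  d=(0.8660,-0.5000)  start (6,1)  tX=0.4041 tY=0.4600  stride 1/|dx|=1.1547 1/|dy|=2.0000
    cross x-line → (7,1), t=0.4041
    cross y-line → (7,0), t=0.4600 (wall)
  → r_1 = 0.4600
beam 2: φ=90°, α=60°
  d=(0.5000,0.8660)  start (6,1)  tX=0.7000 tY=0.8891  stride 1/|dx|=2.0000 1/|dy|=1.1547
    cross x-line → (7,1), t=0.7000
    cross y-line → (7,2), t=0.8891
    cross y-line → (7,3), t=2.0438
    cross x-line → (8,3), t=2.7000 (wall)
  → r_2 = 2.7000
beam 3: φ=180°, α=150°
  d=(-0.8660,0.5000)  start (6,1)  tX=0.7506 tY=1.5400  stride 1/|dx|=1.1547 1/|dy|=2.0000
    cross x-line → (5,1), t=0.7506
    cross y-line → (5,2), t=1.5400
    cross x-line → (4,2), t=1.9053 (wall)
  → r_3 = 1.9053
beam 4: φ=270°, α=240°
  d=(-0.5000,-0.8660)  start (6,1)  tX=1.3000 tY=0.2656  stride 1/|dx|=2.0000 1/|dy|=1.1547
    cross y-line → (6,0), t=0.2656 (wall)
  → r_4 = 0.2656

ranges = [0.4600, 2.7000, 1.9053, 0.2656]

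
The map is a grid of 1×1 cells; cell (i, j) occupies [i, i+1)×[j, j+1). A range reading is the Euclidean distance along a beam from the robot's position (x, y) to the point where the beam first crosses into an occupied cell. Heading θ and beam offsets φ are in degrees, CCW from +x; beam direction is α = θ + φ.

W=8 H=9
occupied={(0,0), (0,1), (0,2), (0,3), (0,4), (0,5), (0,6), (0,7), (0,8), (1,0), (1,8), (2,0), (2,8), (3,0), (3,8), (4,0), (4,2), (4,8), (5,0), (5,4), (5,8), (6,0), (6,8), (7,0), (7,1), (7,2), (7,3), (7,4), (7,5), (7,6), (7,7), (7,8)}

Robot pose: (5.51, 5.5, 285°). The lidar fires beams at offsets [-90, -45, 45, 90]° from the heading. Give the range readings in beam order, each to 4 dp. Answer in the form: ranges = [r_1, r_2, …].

beam 1: φ=-90°, α=195°
  d=(-0.9659,-0.2588)  start (5,5)  tX=0.5280 tY=1.9319  stride 1/|dx|=1.0353 1/|dy|=3.8637
    cross x-line → (4,5), t=0.5280
    cross x-line → (3,5), t=1.5633
    cross y-line → (3,4), t=1.9319
    cross x-line → (2,4), t=2.5985
    cross x-line → (1,4), t=3.6338
    cross x-line → (0,4), t=4.6691 (wall)
  → r_1 = 4.6691
beam 2: φ=-45°, α=240°
  d=(-0.5000,-0.8660)  start (5,5)  tX=1.0200 tY=0.5774  stride 1/|dx|=2.0000 1/|dy|=1.1547
    cross y-line → (5,4), t=0.5774 (wall)
  → r_2 = 0.5774
beam 3: φ=45°, α=330°
  d=(0.8660,-0.5000)  start (5,5)  tX=0.5658 tY=1.0000  stride 1/|dx|=1.1547 1/|dy|=2.0000
    cross x-line → (6,5), t=0.5658
    cross y-line → (6,4), t=1.0000
    cross x-line → (7,4), t=1.7205 (wall)
  → r_3 = 1.7205
beam 4: φ=90°, α=15°
  d=(0.9659,0.2588)  start (5,5)  tX=0.5073 tY=1.9319  stride 1/|dx|=1.0353 1/|dy|=3.8637
    cross x-line → (6,5), t=0.5073
    cross x-line → (7,5), t=1.5426 (wall)
  → r_4 = 1.5426

ranges = [4.6691, 0.5774, 1.7205, 1.5426]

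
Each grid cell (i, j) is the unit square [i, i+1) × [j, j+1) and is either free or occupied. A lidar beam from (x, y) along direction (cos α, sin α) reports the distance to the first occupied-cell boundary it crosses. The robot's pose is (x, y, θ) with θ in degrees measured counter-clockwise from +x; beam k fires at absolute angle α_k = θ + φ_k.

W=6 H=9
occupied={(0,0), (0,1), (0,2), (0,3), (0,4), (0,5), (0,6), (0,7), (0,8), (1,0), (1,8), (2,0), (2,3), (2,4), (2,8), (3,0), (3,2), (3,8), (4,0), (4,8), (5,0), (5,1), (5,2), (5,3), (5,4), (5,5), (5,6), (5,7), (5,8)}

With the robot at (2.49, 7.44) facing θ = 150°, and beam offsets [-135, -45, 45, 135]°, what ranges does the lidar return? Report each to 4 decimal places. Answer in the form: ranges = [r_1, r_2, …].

ranges = [2.1637, 0.5798, 1.5426, 4.5966]

beam 1: φ=-135°, α=15°
  dir = (cos 15°, sin 15°) = (0.9659, 0.2588); from cell (2,7)
  next x-line at t=0.5280, next y-line at t=2.1637; Δt_x=1.0353, Δt_y=3.8637
    x: enter (3,7) at t=0.5280
    x: enter (4,7) at t=1.5633
    y: enter (4,8) at t=2.1637 ← occupied
  → r_1 = 2.1637
beam 2: φ=-45°, α=105°
  dir = (cos 105°, sin 105°) = (-0.2588, 0.9659); from cell (2,7)
  next x-line at t=1.8932, next y-line at t=0.5798; Δt_x=3.8637, Δt_y=1.0353
    y: enter (2,8) at t=0.5798 ← occupied
  → r_2 = 0.5798
beam 3: φ=45°, α=195°
  dir = (cos 195°, sin 195°) = (-0.9659, -0.2588); from cell (2,7)
  next x-line at t=0.5073, next y-line at t=1.7000; Δt_x=1.0353, Δt_y=3.8637
    x: enter (1,7) at t=0.5073
    x: enter (0,7) at t=1.5426 ← occupied
  → r_3 = 1.5426
beam 4: φ=135°, α=285°
  dir = (cos 285°, sin 285°) = (0.2588, -0.9659); from cell (2,7)
  next x-line at t=1.9705, next y-line at t=0.4555; Δt_x=3.8637, Δt_y=1.0353
    y: enter (2,6) at t=0.4555
    y: enter (2,5) at t=1.4908
    x: enter (3,5) at t=1.9705
    y: enter (3,4) at t=2.5261
    y: enter (3,3) at t=3.5614
    y: enter (3,2) at t=4.5966 ← occupied
  → r_4 = 4.5966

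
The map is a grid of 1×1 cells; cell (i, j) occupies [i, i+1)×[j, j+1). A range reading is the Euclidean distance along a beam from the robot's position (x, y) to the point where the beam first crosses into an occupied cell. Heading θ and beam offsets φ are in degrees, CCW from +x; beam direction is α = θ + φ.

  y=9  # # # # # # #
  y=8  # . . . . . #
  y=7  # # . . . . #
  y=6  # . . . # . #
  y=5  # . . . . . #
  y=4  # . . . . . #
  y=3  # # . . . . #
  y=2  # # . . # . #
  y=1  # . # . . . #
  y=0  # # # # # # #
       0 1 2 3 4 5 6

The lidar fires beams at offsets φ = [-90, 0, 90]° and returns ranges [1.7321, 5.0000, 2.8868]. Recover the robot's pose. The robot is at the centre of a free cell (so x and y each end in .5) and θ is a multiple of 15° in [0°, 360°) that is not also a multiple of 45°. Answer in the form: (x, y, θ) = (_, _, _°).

The pose lattice has 34·16 = 544 candidates. Test each by forward raycasting.
  (3.5, 6.5, 255°): beam 1 = 1.9319 ≠ 1.7321 ✗
  (5.5, 6.5, 330°): beam 1 = 5.1962 ≠ 1.7321 ✗
  (3.5, 6.5, 75°): beam 1 = 0.5176 ≠ 1.7321 ✗
  (2.5, 6.5, 75°): beam 1 = 1.5529 ≠ 1.7321 ✗
  …
  (4.5, 3.5, 120°): r_1=1.7321, r_2=5.0000, r_3=2.8868 — all match ✓
Unique over the lattice → pose = (4.5, 3.5, 120°).

(x, y, θ) = (4.5, 3.5, 120°)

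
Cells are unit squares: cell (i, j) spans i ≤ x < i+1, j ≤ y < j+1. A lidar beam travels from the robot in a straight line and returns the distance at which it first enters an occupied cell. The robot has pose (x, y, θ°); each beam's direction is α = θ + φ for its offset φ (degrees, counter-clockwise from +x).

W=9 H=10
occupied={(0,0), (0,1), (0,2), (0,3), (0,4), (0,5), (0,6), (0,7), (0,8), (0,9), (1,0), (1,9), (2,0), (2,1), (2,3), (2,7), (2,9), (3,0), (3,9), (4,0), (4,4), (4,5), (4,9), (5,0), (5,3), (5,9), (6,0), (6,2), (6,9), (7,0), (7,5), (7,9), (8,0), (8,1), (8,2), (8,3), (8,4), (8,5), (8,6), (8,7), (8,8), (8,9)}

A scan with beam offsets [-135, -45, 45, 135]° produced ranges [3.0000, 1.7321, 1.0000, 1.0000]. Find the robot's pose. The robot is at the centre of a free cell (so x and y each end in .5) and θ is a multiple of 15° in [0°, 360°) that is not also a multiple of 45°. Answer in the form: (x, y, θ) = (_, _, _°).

Enumerate (i+0.5, j+0.5, θ) over the 48 free cells and 16 admissible headings. For each, cast all 4 beams and compare to the given ranges.
  (1.5, 6.5, 105°): beam 1 = 2.8868 ≠ 3.0000 ✗
  (5.5, 7.5, 330°): beam 1 = 4.6587 ≠ 3.0000 ✗
  (2.5, 2.5, 285°): beam 1 = 1.7321 ≠ 3.0000 ✗
  (7.5, 2.5, 120°): beam 1 = 0.5176 ≠ 3.0000 ✗
  …
  (3.5, 2.5, 105°): r_1=3.0000, r_2=1.7321, r_3=1.0000, r_4=1.0000 — all match ✓
No second candidate reproduces the full scan.

(x, y, θ) = (3.5, 2.5, 105°)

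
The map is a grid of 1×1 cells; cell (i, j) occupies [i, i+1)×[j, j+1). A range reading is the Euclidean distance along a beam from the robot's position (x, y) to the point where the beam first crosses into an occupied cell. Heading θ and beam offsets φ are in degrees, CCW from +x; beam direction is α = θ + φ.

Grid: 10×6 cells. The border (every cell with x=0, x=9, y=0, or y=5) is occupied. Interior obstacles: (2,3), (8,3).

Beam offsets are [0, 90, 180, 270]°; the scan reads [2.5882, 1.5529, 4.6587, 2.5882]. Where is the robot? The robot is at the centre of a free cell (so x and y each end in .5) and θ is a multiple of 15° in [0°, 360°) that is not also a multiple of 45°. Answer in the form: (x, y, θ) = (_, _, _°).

(x, y, θ) = (3.5, 2.5, 195°)

Candidates: 30 free-cell centres × 16 headings = 480 poses. Raycast each; keep the one whose scan matches to 4 dp.
  (6.5, 4.5, 75°): beam 1 = 0.5176 ≠ 2.5882 ✗
  (1.5, 4.5, 345°): beam 1 = 7.7646 ≠ 2.5882 ✗
  (8.5, 4.5, 330°): beam 1 = 0.5774 ≠ 2.5882 ✗
  (5.5, 3.5, 165°): beam 1 = 4.6587 ≠ 2.5882 ✗
  …
  (3.5, 2.5, 195°): r_1=2.5882, r_2=1.5529, r_3=4.6587, r_4=2.5882 — all match ✓
Only this pose fits every beam.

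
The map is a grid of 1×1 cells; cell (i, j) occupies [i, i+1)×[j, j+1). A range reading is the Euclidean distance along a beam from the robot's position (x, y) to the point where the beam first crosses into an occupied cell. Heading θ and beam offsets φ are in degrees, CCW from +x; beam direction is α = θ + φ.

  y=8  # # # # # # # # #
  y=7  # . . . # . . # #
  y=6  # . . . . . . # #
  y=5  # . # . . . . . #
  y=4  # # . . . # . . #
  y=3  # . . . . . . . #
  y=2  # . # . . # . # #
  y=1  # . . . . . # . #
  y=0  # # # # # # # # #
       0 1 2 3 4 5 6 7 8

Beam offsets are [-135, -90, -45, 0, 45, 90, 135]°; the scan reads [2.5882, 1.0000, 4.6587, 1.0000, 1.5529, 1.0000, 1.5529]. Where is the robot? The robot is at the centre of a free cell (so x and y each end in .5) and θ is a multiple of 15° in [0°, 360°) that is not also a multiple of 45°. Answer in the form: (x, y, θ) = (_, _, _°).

(x, y, θ) = (6.5, 3.5, 210°)

Enumerate (i+0.5, j+0.5, θ) over the 39 free cells and 16 admissible headings. For each, cast all 7 beams and compare to the given ranges.
  (6.5, 5.5, 105°): beam 1 = 1.7321 ≠ 2.5882 ✗
  (1.5, 6.5, 105°): beam 1 = 1.0000 ≠ 2.5882 ✗
  (2.5, 4.5, 255°): beam 1 = 0.5774 ≠ 2.5882 ✗
  (3.5, 5.5, 105°): beam 1 = 1.7321 ≠ 2.5882 ✗
  (4.5, 3.5, 30°): beam 3 = 2.5882 ≠ 4.6587 ✗
  …
  (6.5, 3.5, 210°): r_1=2.5882, r_2=1.0000, r_3=4.6587, r_4=1.0000, r_5=1.5529, r_6=1.0000, r_7=1.5529 — all match ✓
Unique over the lattice → pose = (6.5, 3.5, 210°).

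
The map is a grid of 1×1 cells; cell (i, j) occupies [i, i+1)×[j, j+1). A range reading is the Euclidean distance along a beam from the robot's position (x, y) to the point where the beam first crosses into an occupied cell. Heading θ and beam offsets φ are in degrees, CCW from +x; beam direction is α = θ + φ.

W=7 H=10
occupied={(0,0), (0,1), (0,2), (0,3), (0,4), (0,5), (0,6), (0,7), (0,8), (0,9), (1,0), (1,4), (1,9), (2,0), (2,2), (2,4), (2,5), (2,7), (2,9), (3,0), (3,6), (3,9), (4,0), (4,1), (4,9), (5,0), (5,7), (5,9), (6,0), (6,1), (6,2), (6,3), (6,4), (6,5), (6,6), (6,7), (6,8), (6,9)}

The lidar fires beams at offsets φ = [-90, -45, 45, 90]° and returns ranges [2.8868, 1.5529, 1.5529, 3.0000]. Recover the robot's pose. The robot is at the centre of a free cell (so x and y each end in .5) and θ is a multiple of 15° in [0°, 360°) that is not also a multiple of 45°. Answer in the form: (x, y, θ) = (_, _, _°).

Candidates: 32 free-cell centres × 16 headings = 512 poses. Raycast each; keep the one whose scan matches to 4 dp.
  (3.5, 2.5, 165°): beam 1 = 6.7293 ≠ 2.8868 ✗
  (1.5, 7.5, 165°): beam 1 = 1.5529 ≠ 2.8868 ✗
  (3.5, 4.5, 15°): beam 1 = 2.5882 ≠ 2.8868 ✗
  …
  (4.5, 3.5, 330°): r_1=2.8868, r_2=1.5529, r_3=1.5529, r_4=3.0000 — all match ✓
Only this pose fits every beam.

(x, y, θ) = (4.5, 3.5, 330°)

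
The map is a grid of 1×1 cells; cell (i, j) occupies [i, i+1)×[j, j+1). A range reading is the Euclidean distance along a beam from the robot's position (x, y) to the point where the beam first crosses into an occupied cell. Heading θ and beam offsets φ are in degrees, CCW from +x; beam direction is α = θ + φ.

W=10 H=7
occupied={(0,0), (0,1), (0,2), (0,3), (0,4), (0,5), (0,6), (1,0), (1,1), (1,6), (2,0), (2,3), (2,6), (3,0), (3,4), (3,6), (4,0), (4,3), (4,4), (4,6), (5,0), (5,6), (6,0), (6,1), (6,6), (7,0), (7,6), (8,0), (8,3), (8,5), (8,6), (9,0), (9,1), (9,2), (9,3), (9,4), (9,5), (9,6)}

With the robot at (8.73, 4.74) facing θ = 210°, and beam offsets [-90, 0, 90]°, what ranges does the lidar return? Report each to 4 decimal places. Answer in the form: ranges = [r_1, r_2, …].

ranges = [0.3002, 7.4800, 0.5400]

beam 1: φ=-90°, α=120°
  direction (-0.5000, 0.8660); cell (8,4); t to first gridline: x 1.4600, y 0.3002 (then +2.0000 / +1.1547)
    (8,5) via y @ 0.3002  # hit
  → r_1 = 0.3002
beam 2: φ=0°, α=210°
  direction (-0.8660, -0.5000); cell (8,4); t to first gridline: x 0.8429, y 1.4800 (then +1.1547 / +2.0000)
    (7,4) via x @ 0.8429
    (7,3) via y @ 1.4800
    (6,3) via x @ 1.9976
    (5,3) via x @ 3.1523
    (5,2) via y @ 3.4800
    (4,2) via x @ 4.3070
    (3,2) via x @ 5.4617
    (3,1) via y @ 5.4800
    (2,1) via x @ 6.6164
    (2,0) via y @ 7.4800  # hit
  → r_2 = 7.4800
beam 3: φ=90°, α=300°
  direction (0.5000, -0.8660); cell (8,4); t to first gridline: x 0.5400, y 0.8545 (then +2.0000 / +1.1547)
    (9,4) via x @ 0.5400  # hit
  → r_3 = 0.5400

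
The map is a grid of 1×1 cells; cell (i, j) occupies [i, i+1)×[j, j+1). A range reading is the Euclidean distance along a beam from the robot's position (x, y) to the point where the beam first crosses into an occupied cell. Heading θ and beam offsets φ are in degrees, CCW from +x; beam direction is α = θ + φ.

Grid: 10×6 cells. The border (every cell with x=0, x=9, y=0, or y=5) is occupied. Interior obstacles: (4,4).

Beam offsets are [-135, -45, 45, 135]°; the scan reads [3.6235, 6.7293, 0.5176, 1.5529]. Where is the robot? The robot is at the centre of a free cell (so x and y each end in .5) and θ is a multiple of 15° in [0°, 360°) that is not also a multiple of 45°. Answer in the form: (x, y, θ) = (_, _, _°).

Candidates: 31 free-cell centres × 16 headings = 496 poses. Raycast each; keep the one whose scan matches to 4 dp.
  (6.5, 4.5, 75°): beam 1 = 4.0415 ≠ 3.6235 ✗
  (6.5, 3.5, 30°): beam 1 = 2.5882 ≠ 3.6235 ✗
  (2.5, 3.5, 255°): beam 1 = 1.7321 ≠ 3.6235 ✗
  (8.5, 3.5, 120°): beam 1 = 0.5176 ≠ 3.6235 ✗
  …
  (7.5, 1.5, 210°): r_1=3.6235, r_2=6.7293, r_3=0.5176, r_4=1.5529 — all match ✓
No second candidate reproduces the full scan.

(x, y, θ) = (7.5, 1.5, 210°)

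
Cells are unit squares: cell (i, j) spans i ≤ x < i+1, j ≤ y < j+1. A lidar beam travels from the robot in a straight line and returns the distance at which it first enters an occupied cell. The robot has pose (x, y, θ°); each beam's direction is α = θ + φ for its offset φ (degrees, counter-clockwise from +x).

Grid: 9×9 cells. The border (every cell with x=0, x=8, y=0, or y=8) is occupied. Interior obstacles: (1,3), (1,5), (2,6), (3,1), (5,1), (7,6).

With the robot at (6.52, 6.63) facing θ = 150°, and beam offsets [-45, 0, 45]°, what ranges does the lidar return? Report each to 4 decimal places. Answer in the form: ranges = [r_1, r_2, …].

beam 1: φ=-45°, α=105°
  cosα=-0.2588 sinα=0.9659 | (6,6) | tMaxX 2.0091 tMaxY 0.3831 | tΔX 3.8637 tΔY 1.0353
    t=0.3831 [y] (6,7)
    t=1.4183 [y] (6,8) — stop
  → r_1 = 1.4183
beam 2: φ=0°, α=150°
  cosα=-0.8660 sinα=0.5000 | (6,6) | tMaxX 0.6004 tMaxY 0.7400 | tΔX 1.1547 tΔY 2.0000
    t=0.6004 [x] (5,6)
    t=0.7400 [y] (5,7)
    t=1.7551 [x] (4,7)
    t=2.7400 [y] (4,8) — stop
  → r_2 = 2.7400
beam 3: φ=45°, α=195°
  cosα=-0.9659 sinα=-0.2588 | (6,6) | tMaxX 0.5383 tMaxY 2.4341 | tΔX 1.0353 tΔY 3.8637
    t=0.5383 [x] (5,6)
    t=1.5736 [x] (4,6)
    t=2.4341 [y] (4,5)
    t=2.6089 [x] (3,5)
    t=3.6442 [x] (2,5)
    t=4.6794 [x] (1,5) — stop
  → r_3 = 4.6794

ranges = [1.4183, 2.7400, 4.6794]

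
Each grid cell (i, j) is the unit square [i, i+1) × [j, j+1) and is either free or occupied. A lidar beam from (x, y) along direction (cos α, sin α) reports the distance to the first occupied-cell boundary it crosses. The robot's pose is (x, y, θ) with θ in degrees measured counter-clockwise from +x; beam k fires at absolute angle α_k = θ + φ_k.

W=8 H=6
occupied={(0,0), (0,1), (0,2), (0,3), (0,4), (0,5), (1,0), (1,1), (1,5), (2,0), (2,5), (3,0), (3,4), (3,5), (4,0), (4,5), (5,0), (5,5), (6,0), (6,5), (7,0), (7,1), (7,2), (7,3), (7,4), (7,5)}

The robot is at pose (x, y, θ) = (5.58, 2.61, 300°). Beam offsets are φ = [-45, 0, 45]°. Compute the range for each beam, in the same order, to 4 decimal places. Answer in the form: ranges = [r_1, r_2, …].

beam 1: φ=-45°, α=255°
  d=(-0.2588,-0.9659)  start (5,2)  tX=2.2409 tY=0.6315  stride 1/|dx|=3.8637 1/|dy|=1.0353
    cross y-line → (5,1), t=0.6315
    cross y-line → (5,0), t=1.6668 (wall)
  → r_1 = 1.6668
beam 2: φ=0°, α=300°
  d=(0.5000,-0.8660)  start (5,2)  tX=0.8400 tY=0.7044  stride 1/|dx|=2.0000 1/|dy|=1.1547
    cross y-line → (5,1), t=0.7044
    cross x-line → (6,1), t=0.8400
    cross y-line → (6,0), t=1.8591 (wall)
  → r_2 = 1.8591
beam 3: φ=45°, α=345°
  d=(0.9659,-0.2588)  start (5,2)  tX=0.4348 tY=2.3569  stride 1/|dx|=1.0353 1/|dy|=3.8637
    cross x-line → (6,2), t=0.4348
    cross x-line → (7,2), t=1.4701 (wall)
  → r_3 = 1.4701

ranges = [1.6668, 1.8591, 1.4701]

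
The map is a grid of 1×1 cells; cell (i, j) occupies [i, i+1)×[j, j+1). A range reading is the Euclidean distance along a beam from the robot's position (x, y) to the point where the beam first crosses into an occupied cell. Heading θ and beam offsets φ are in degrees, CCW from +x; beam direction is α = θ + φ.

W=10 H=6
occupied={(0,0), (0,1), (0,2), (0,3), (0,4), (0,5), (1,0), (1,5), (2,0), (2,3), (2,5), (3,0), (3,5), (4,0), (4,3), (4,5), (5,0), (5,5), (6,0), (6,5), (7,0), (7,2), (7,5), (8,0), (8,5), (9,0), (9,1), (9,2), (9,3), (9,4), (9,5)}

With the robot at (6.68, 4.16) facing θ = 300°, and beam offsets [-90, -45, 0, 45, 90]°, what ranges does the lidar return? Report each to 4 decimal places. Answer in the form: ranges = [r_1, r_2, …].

ranges = [1.9399, 3.2715, 1.3395, 2.4018, 1.6800]

beam 1: φ=-90°, α=210°
  dir = (cos 210°, sin 210°) = (-0.8660, -0.5000); from cell (6,4)
  next x-line at t=0.7852, next y-line at t=0.3200; Δt_x=1.1547, Δt_y=2.0000
    y: enter (6,3) at t=0.3200
    x: enter (5,3) at t=0.7852
    x: enter (4,3) at t=1.9399 ← occupied
  → r_1 = 1.9399
beam 2: φ=-45°, α=255°
  dir = (cos 255°, sin 255°) = (-0.2588, -0.9659); from cell (6,4)
  next x-line at t=2.6273, next y-line at t=0.1656; Δt_x=3.8637, Δt_y=1.0353
    y: enter (6,3) at t=0.1656
    y: enter (6,2) at t=1.2009
    y: enter (6,1) at t=2.2362
    x: enter (5,1) at t=2.6273
    y: enter (5,0) at t=3.2715 ← occupied
  → r_2 = 3.2715
beam 3: φ=0°, α=300°
  dir = (cos 300°, sin 300°) = (0.5000, -0.8660); from cell (6,4)
  next x-line at t=0.6400, next y-line at t=0.1848; Δt_x=2.0000, Δt_y=1.1547
    y: enter (6,3) at t=0.1848
    x: enter (7,3) at t=0.6400
    y: enter (7,2) at t=1.3395 ← occupied
  → r_3 = 1.3395
beam 4: φ=45°, α=345°
  dir = (cos 345°, sin 345°) = (0.9659, -0.2588); from cell (6,4)
  next x-line at t=0.3313, next y-line at t=0.6182; Δt_x=1.0353, Δt_y=3.8637
    x: enter (7,4) at t=0.3313
    y: enter (7,3) at t=0.6182
    x: enter (8,3) at t=1.3666
    x: enter (9,3) at t=2.4018 ← occupied
  → r_4 = 2.4018
beam 5: φ=90°, α=30°
  dir = (cos 30°, sin 30°) = (0.8660, 0.5000); from cell (6,4)
  next x-line at t=0.3695, next y-line at t=1.6800; Δt_x=1.1547, Δt_y=2.0000
    x: enter (7,4) at t=0.3695
    x: enter (8,4) at t=1.5242
    y: enter (8,5) at t=1.6800 ← occupied
  → r_5 = 1.6800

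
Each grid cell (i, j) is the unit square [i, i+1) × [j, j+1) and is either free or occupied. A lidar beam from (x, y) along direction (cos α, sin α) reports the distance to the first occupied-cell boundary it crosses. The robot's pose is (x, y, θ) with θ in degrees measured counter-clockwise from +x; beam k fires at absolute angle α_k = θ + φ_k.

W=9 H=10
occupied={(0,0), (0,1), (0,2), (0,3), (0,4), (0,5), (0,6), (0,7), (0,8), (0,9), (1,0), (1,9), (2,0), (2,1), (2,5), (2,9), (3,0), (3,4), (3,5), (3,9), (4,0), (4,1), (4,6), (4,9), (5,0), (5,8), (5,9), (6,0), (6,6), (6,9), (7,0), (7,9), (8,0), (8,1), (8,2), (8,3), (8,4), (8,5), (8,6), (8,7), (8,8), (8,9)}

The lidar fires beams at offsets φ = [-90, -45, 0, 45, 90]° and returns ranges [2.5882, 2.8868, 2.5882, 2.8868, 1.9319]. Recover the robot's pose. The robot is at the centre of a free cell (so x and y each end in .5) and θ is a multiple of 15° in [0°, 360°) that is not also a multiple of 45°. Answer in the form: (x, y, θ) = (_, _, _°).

Enumerate (i+0.5, j+0.5, θ) over the 48 free cells and 16 admissible headings. For each, cast all 5 beams and compare to the given ranges.
  (3.5, 6.5, 60°): beam 1 = 0.5774 ≠ 2.5882 ✗
  (3.5, 7.5, 285°): beam 2 = 1.7321 ≠ 2.8868 ✗
  (7.5, 5.5, 285°): beam 1 = 3.6235 ≠ 2.5882 ✗
  …
  (5.5, 3.5, 75°): r_1=2.5882, r_2=2.8868, r_3=2.5882, r_4=2.8868, r_5=1.9319 — all match ✓
No second candidate reproduces the full scan.

(x, y, θ) = (5.5, 3.5, 75°)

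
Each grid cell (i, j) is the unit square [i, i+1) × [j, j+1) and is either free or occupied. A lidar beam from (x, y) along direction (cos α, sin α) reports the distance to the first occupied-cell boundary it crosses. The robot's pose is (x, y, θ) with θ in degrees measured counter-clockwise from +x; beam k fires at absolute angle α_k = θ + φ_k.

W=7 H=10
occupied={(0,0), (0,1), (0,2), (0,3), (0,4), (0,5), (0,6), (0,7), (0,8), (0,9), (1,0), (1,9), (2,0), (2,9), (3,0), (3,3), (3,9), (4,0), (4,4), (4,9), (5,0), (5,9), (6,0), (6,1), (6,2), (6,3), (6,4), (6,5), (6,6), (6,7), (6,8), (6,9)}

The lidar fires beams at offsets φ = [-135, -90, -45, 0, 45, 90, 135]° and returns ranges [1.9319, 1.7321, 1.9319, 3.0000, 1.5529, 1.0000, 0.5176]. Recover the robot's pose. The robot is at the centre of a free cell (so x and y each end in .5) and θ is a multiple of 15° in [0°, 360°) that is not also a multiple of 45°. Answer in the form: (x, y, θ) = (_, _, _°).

(x, y, θ) = (5.5, 2.5, 210°)

Candidates: 38 free-cell centres × 16 headings = 608 poses. Raycast each; keep the one whose scan matches to 4 dp.
  (3.5, 7.5, 60°): beam 1 = 2.5882 ≠ 1.9319 ✗
  (1.5, 8.5, 255°): beam 1 = 0.5774 ≠ 1.9319 ✗
  (5.5, 5.5, 150°): beam 1 = 0.5176 ≠ 1.9319 ✗
  (4.5, 2.5, 240°): beam 1 = 1.5529 ≠ 1.9319 ✗
  …
  (5.5, 2.5, 210°): r_1=1.9319, r_2=1.7321, r_3=1.9319, r_4=3.0000, r_5=1.5529, r_6=1.0000, r_7=0.5176 — all match ✓
No second candidate reproduces the full scan.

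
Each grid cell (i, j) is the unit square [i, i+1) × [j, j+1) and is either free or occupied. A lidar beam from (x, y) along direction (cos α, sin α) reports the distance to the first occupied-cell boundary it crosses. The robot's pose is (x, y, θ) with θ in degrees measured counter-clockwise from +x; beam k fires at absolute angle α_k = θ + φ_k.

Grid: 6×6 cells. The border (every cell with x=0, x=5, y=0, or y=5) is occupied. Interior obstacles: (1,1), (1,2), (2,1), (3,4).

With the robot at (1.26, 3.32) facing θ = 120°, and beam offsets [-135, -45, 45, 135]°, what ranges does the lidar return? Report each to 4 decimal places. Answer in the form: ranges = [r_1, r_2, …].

ranges = [3.8719, 1.7393, 0.2692, 0.3313]

beam 1: φ=-135°, α=345°
  dir = (cos 345°, sin 345°) = (0.9659, -0.2588); from cell (1,3)
  next x-line at t=0.7661, next y-line at t=1.2364; Δt_x=1.0353, Δt_y=3.8637
    x: enter (2,3) at t=0.7661
    y: enter (2,2) at t=1.2364
    x: enter (3,2) at t=1.8014
    x: enter (4,2) at t=2.8367
    x: enter (5,2) at t=3.8719 ← occupied
  → r_1 = 3.8719
beam 2: φ=-45°, α=75°
  dir = (cos 75°, sin 75°) = (0.2588, 0.9659); from cell (1,3)
  next x-line at t=2.8591, next y-line at t=0.7040; Δt_x=3.8637, Δt_y=1.0353
    y: enter (1,4) at t=0.7040
    y: enter (1,5) at t=1.7393 ← occupied
  → r_2 = 1.7393
beam 3: φ=45°, α=165°
  dir = (cos 165°, sin 165°) = (-0.9659, 0.2588); from cell (1,3)
  next x-line at t=0.2692, next y-line at t=2.6273; Δt_x=1.0353, Δt_y=3.8637
    x: enter (0,3) at t=0.2692 ← occupied
  → r_3 = 0.2692
beam 4: φ=135°, α=255°
  dir = (cos 255°, sin 255°) = (-0.2588, -0.9659); from cell (1,3)
  next x-line at t=1.0046, next y-line at t=0.3313; Δt_x=3.8637, Δt_y=1.0353
    y: enter (1,2) at t=0.3313 ← occupied
  → r_4 = 0.3313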